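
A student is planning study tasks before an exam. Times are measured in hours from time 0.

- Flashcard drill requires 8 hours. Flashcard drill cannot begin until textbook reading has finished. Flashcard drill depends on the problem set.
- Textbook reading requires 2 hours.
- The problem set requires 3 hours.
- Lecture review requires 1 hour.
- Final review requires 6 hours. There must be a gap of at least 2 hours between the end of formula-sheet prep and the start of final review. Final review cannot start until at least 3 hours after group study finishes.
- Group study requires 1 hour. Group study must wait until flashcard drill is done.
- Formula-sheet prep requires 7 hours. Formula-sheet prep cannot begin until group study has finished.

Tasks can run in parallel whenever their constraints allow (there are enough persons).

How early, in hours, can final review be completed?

27

The problem set can start immediately at hour 0; it finishes at hour 3.
Nothing blocks textbook reading, so it runs from hour 0 to hour 2.
For flashcard drill: textbook reading (finishes hour 2); the problem set (finishes hour 3). Taking the maximum gives a start of hour 3, and it finishes at 3 + 8 = hour 11.
After flashcard drill (finishes hour 11), group study can start at hour 11 and finishes at hour 12.
After group study (finishes hour 12), formula-sheet prep can start at hour 12 and finishes at hour 19.
Final review needs all of formula-sheet prep (finishes hour 19, plus 2-hour gap → hour 21); group study (finishes hour 12, plus 3-hour gap → hour 15). That puts its earliest start at hour 21; it finishes at 21 + 6 = hour 27.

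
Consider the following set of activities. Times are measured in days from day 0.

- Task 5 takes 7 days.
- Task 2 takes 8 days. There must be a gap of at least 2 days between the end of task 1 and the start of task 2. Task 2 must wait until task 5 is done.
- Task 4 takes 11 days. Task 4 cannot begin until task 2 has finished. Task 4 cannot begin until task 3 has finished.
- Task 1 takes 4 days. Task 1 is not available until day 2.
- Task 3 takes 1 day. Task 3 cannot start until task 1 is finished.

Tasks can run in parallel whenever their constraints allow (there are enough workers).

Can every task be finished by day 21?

Task 5 has no prerequisites, so it starts at day 0 and finishes at day 7.
Task 1 cannot begin until its own release at day 2. It runs from day 2 to 2 + 4 = day 6.
Task 3 cannot begin until task 1 (finishes day 6). It runs from day 6 to 6 + 1 = day 7.
Task 2 cannot start until task 1 (finishes day 6, plus 2-day gap → day 8); task 5 (finishes day 7). The controlling bound is day 8, so task 2 finishes at 8 + 8 = day 16.
Task 4 needs all of task 2 (finishes day 16); task 3 (finishes day 7). That puts its earliest start at day 16; it finishes at 16 + 11 = day 27.
The earliest everything can be done is day 27, which is after the deadline of 21, so it is not possible.

No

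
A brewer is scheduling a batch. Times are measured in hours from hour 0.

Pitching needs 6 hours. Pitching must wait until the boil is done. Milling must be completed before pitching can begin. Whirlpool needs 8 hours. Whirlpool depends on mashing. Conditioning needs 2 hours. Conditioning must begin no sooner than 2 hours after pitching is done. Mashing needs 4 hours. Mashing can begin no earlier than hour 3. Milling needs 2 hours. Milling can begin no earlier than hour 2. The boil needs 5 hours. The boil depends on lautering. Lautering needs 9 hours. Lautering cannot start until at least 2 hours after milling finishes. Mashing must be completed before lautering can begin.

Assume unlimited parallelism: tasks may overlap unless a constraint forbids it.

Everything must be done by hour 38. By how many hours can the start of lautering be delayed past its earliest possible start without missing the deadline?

7

After its own release at hour 3, mashing can start at hour 3 and finishes at hour 7.
Milling cannot begin until its own release at hour 2. It runs from hour 2 to 2 + 2 = hour 4.
Lautering needs all of milling (finishes hour 4, plus 2-hour gap → hour 6); mashing (finishes hour 7). That puts its earliest start at hour 7; it finishes at 7 + 9 = hour 16.

Working backward from the deadline:
Conditioning must finish by hour 38; it takes 2 hours, so it must start by 38 − 2 = hour 36.
Since conditioning (must start by hour 36, minus 2-hour gap → hour 34) depends on it, pitching must finish by hour 34. Backing off its 6-hour duration gives a latest start of hour 28.
Since pitching (must start by hour 28) depends on it, the boil must finish by hour 28. Backing off its 5-hour duration gives a latest start of hour 23.
Lautering has to be done before the boil (must start by hour 23). That means finishing by hour 23, i.e. starting by 23 − 9 = hour 14.
So lautering can start as early as hour 7 and as late as hour 14, giving 14 − 7 = 7 hours of slack.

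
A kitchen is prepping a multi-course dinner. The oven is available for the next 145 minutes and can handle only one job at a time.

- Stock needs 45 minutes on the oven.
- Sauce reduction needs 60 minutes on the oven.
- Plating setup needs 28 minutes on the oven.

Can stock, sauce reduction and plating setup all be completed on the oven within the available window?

Yes

Running back to back, the jobs need 45 + 60 + 28 = 133 minutes on the oven.
Since 133 ≤ 145, they fit within the window.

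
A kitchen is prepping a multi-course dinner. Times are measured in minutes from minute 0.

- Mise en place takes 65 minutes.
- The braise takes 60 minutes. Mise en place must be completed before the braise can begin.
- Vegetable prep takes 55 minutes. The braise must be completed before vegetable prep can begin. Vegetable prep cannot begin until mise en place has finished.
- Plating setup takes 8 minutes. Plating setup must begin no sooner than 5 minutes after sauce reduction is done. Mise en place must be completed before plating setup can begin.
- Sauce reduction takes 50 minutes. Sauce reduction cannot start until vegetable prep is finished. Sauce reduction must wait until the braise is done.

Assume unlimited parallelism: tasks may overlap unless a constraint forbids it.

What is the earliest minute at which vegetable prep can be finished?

Mise en place can start immediately at minute 0; it finishes at minute 65.
After mise en place (finishes minute 65), the braise can start at minute 65 and finishes at minute 125.
Vegetable prep cannot start until the braise (finishes minute 125); mise en place (finishes minute 65). The controlling bound is minute 125, so vegetable prep finishes at 125 + 55 = minute 180.

180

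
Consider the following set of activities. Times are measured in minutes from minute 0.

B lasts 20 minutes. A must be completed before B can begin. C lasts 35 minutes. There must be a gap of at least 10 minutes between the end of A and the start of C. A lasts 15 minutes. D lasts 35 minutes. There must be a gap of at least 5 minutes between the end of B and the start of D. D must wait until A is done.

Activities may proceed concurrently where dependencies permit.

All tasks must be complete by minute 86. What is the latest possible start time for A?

D has no dependents, so it just needs to finish by minute 86. Starting by 86 − 35 = minute 51 achieves that.
B must finish before D (must start by minute 51, minus 5-minute gap → minute 46). With a 20-minute duration, B must start by 46 − 20 = minute 26.
Nothing follows C; the deadline of minute 86 is its only limit. It must start by 86 − 35 = minute 51.
A must finish in time for B (must start by minute 26); C (must start by minute 51, minus 10-minute gap → minute 41); D (must start by minute 51). The tightest is minute 26, so A must start by 26 − 15 = minute 11.

11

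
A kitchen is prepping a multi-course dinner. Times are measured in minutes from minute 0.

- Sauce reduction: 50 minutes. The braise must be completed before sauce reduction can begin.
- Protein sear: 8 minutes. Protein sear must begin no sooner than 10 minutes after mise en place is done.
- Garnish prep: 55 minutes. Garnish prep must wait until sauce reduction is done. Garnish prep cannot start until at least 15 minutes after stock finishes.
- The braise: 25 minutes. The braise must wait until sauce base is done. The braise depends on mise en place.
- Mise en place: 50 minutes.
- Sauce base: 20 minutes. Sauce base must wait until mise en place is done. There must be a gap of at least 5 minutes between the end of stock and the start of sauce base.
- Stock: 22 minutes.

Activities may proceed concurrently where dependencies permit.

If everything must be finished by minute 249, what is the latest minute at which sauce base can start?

99

Garnish prep has no dependents, so it just needs to finish by minute 249. Starting by 249 − 55 = minute 194 achieves that.
Sauce reduction feeds into garnish prep (must start by minute 194); so sauce reduction must finish by minute 194 and therefore start by minute 144.
The braise has to be done before sauce reduction (must start by minute 144). That means finishing by minute 144, i.e. starting by 144 − 25 = minute 119.
Sauce base has to be done before the braise (must start by minute 119). That means finishing by minute 119, i.e. starting by 119 − 20 = minute 99.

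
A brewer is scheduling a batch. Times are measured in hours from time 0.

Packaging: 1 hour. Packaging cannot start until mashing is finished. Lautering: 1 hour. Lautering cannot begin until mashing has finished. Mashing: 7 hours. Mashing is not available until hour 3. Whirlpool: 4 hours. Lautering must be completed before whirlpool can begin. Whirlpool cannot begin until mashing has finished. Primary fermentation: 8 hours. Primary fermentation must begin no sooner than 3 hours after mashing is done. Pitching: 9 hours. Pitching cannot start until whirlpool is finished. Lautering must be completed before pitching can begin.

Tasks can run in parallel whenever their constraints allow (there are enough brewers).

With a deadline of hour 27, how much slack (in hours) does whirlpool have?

3

After its own release at hour 3, mashing can start at hour 3 and finishes at hour 10.
After mashing (finishes hour 10), lautering can start at hour 10 and finishes at hour 11.
Whirlpool needs all of lautering (finishes hour 11); mashing (finishes hour 10). That puts its earliest start at hour 11; it finishes at 11 + 4 = hour 15.

Working backward from the deadline:
Pitching has no dependents, so it just needs to finish by hour 27. Starting by 27 − 9 = hour 18 achieves that.
Whirlpool has to be done before pitching (must start by hour 18). That means finishing by hour 18, i.e. starting by 18 − 4 = hour 14.
So whirlpool can start as early as hour 11 and as late as hour 14, giving 14 − 11 = 3 hours of slack.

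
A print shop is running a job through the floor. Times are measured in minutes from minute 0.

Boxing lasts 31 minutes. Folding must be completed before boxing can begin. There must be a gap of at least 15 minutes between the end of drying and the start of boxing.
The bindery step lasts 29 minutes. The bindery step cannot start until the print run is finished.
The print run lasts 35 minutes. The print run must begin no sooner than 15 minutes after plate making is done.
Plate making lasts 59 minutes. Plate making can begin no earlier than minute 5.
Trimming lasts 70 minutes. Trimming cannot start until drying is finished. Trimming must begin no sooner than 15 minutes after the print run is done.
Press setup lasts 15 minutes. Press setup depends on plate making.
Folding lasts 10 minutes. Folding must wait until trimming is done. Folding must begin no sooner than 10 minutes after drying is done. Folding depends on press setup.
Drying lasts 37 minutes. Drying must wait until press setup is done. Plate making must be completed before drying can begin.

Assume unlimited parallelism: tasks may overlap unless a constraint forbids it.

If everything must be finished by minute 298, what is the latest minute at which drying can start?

150

Boxing has no dependents, so it just needs to finish by minute 298. Starting by 298 − 31 = minute 267 achieves that.
Since boxing (must start by minute 267) depends on it, folding must finish by minute 267. Backing off its 10-minute duration gives a latest start of minute 257.
Trimming must finish before folding (must start by minute 257). With a 70-minute duration, trimming must start by 257 − 70 = minute 187.
Drying feeds trimming (must start by minute 187); folding (must start by minute 257, minus 10-minute gap → minute 247); boxing (must start by minute 267, minus 15-minute gap → minute 252). Taking the minimum, drying must finish by minute 187 and start by 187 − 37 = minute 150.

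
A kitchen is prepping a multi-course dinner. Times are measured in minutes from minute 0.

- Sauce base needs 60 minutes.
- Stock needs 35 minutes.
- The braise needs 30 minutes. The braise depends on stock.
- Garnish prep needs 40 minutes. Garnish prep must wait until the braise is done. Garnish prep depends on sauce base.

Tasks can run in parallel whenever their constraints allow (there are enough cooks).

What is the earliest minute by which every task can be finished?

Sauce base has no prerequisites, so it starts at minute 0 and finishes at minute 60.
Nothing blocks stock, so it runs from minute 0 to minute 35.
The braise cannot begin until stock (finishes minute 35). It runs from minute 35 to 35 + 30 = minute 65.
Garnish prep cannot start until the braise (finishes minute 65); sauce base (finishes minute 60). The controlling bound is minute 65, so garnish prep finishes at 65 + 40 = minute 105.
All tasks are finished once the last one completes. Finish times: Stock at 35, Sauce base at 60, The braise at 65, Garnish prep at 105. The latest is minute 105.

105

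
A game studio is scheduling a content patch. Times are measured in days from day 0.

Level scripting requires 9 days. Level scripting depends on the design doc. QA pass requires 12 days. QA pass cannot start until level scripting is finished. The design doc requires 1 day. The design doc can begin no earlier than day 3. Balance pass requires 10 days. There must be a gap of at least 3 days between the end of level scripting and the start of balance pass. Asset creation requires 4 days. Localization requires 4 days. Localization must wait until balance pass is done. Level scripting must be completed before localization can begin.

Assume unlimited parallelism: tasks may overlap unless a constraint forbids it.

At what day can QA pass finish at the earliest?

25

The design doc waits on its own release at day 3, so it starts at day 3 and finishes at 3 + 1 = day 4.
After the design doc (finishes day 4), level scripting can start at day 4 and finishes at day 13.
QA pass cannot begin until level scripting (finishes day 13). It runs from day 13 to 13 + 12 = day 25.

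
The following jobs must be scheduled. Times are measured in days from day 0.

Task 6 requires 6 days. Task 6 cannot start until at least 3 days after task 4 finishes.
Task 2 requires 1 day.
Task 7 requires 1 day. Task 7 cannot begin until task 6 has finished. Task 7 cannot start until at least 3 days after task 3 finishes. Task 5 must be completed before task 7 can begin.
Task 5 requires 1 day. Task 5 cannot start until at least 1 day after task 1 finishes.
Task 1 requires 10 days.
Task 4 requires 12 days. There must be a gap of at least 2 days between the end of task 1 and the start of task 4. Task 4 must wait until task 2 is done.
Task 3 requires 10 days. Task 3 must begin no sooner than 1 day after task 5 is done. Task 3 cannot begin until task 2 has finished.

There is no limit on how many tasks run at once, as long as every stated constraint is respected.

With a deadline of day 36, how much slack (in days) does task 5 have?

Task 1 can start immediately at day 0; it finishes at day 10.
Task 5 cannot begin until task 1 (finishes day 10, plus 1-day gap → day 11). It runs from day 11 to 11 + 1 = day 12.

Working backward from the deadline:
Task 7 has no dependents, so it just needs to finish by day 36. Starting by 36 − 1 = day 35 achieves that.
Task 3 must finish before task 7 (must start by day 35, minus 3-day gap → day 32). With a 10-day duration, task 3 must start by 32 − 10 = day 22.
Task 5 must finish in time for task 3 (must start by day 22, minus 1-day gap → day 21); task 7 (must start by day 35). The tightest is day 21, so task 5 must start by 21 − 1 = day 20.
So task 5 can start as early as day 11 and as late as day 20, giving 20 − 11 = 9 days of slack.

9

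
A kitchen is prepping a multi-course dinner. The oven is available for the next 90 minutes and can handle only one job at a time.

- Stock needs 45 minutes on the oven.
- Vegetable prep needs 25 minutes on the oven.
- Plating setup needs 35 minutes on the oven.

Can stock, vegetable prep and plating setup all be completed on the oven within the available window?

Running back to back, the jobs need 45 + 25 + 35 = 105 minutes on the oven.
Since 105 > 90, they cannot all fit.

No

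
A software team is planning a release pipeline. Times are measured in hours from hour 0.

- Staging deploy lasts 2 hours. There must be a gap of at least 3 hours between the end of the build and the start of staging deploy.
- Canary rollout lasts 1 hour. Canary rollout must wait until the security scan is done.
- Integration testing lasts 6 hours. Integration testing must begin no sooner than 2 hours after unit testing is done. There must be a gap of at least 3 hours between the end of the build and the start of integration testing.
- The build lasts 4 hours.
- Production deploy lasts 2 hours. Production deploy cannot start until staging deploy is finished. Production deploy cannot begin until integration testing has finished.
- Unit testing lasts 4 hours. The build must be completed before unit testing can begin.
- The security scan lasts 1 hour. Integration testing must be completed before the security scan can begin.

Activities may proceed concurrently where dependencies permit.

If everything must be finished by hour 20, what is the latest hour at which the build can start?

Canary rollout must finish by hour 20; it takes 1 hour, so it must start by 20 − 1 = hour 19.
The security scan must finish before canary rollout (must start by hour 19). With a 1-hour duration, the security scan must start by 19 − 1 = hour 18.
To finish by hour 20, production deploy (duration 2) must start no later than hour 18.
Integration testing must finish in time for the security scan (must start by hour 18); production deploy (must start by hour 18). The tightest is hour 18, so integration testing must start by 18 − 6 = hour 12.
Unit testing has to be done before integration testing (must start by hour 12, minus 2-hour gap → hour 10). That means finishing by hour 10, i.e. starting by 10 − 4 = hour 6.
Staging deploy has to be done before production deploy (must start by hour 18). That means finishing by hour 18, i.e. starting by 18 − 2 = hour 16.
For the build: unit testing (must start by hour 6); integration testing (must start by hour 12, minus 3-hour gap → hour 9); staging deploy (must start by hour 16, minus 3-hour gap → hour 13). The most restrictive is hour 6; with a 4-hour duration, the build must start by hour 2.

2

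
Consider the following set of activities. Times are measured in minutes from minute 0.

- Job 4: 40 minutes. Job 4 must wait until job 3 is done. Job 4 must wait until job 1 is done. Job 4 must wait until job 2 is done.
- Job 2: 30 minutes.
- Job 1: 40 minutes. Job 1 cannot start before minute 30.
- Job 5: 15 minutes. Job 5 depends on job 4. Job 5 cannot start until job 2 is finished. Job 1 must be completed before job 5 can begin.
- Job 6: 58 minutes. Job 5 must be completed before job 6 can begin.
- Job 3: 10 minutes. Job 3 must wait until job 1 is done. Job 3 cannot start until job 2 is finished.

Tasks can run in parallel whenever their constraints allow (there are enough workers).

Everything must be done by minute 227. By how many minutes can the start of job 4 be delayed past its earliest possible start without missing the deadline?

34

Job 2 has no prerequisites, so it starts at minute 0 and finishes at minute 30.
After its own release at minute 30, job 1 can start at minute 30 and finishes at minute 70.
For job 3: job 1 (finishes minute 70); job 2 (finishes minute 30). Taking the maximum gives a start of minute 70, and it finishes at 70 + 10 = minute 80.
Job 4 has to wait for job 3 (finishes minute 80); job 1 (finishes minute 70); job 2 (finishes minute 30). The latest of these is minute 80, so job 4 runs minute 80 to 80 + 40 = minute 120.

Working backward from the deadline:
Job 6 must finish by minute 227; it takes 58 minutes, so it must start by 227 − 58 = minute 169.
Job 5 has to be done before job 6 (must start by minute 169). That means finishing by minute 169, i.e. starting by 169 − 15 = minute 154.
Job 4 feeds into job 5 (must start by minute 154); so job 4 must finish by minute 154 and therefore start by minute 114.
So job 4 can start as early as minute 80 and as late as minute 114, giving 114 − 80 = 34 minutes of slack.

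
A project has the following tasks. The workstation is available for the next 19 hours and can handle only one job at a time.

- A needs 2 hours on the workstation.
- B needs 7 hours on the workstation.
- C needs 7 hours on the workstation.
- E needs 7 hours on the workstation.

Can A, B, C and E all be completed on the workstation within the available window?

Running back to back, the jobs need 2 + 7 + 7 + 7 = 23 hours on the workstation.
Since 23 > 19, they cannot all fit.

No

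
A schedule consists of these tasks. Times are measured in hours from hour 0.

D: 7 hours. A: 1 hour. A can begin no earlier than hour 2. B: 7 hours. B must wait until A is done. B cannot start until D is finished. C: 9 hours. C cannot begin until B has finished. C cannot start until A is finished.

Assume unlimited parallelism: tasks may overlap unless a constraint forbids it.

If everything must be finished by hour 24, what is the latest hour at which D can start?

1

Nothing follows C; the deadline of hour 24 is its only limit. It must start by 24 − 9 = hour 15.
B has to be done before C (must start by hour 15). That means finishing by hour 15, i.e. starting by 15 − 7 = hour 8.
D feeds into B (must start by hour 8); so D must finish by hour 8 and therefore start by hour 1.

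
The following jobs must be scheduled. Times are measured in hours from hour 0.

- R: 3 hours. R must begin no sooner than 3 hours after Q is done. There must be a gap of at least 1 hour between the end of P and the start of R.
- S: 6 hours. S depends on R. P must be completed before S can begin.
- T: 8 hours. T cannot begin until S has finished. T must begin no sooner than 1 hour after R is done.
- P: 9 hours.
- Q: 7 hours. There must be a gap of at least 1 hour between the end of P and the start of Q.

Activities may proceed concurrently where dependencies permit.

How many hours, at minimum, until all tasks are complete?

P has no prerequisites, so it starts at hour 0 and finishes at hour 9.
Q waits on P (finishes hour 9, plus 1-hour gap → hour 10), so it starts at hour 10 and finishes at 10 + 7 = hour 17.
R needs all of Q (finishes hour 17, plus 3-hour gap → hour 20); P (finishes hour 9, plus 1-hour gap → hour 10). That puts its earliest start at hour 20; it finishes at 20 + 3 = hour 23.
For S: R (finishes hour 23); P (finishes hour 9). Taking the maximum gives a start of hour 23, and it finishes at 23 + 6 = hour 29.
T needs all of S (finishes hour 29); R (finishes hour 23, plus 1-hour gap → hour 24). That puts its earliest start at hour 29; it finishes at 29 + 8 = hour 37.
All tasks are finished once the last one completes. Finish times: P at 9, Q at 17, R at 23, S at 29, T at 37. The latest is hour 37.

37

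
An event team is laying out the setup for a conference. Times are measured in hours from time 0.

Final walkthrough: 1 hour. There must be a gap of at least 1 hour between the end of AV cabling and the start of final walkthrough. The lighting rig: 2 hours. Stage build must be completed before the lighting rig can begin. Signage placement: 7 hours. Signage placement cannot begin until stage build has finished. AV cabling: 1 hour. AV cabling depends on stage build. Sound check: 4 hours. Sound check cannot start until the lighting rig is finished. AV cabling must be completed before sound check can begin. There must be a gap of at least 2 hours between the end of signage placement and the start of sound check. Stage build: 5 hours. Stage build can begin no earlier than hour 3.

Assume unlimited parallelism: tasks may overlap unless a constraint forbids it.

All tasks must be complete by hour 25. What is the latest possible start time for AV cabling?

Sound check has no dependents, so it just needs to finish by hour 25. Starting by 25 − 4 = hour 21 achieves that.
Final walkthrough must finish by hour 25; it takes 1 hour, so it must start by 25 − 1 = hour 24.
For AV cabling: sound check (must start by hour 21); final walkthrough (must start by hour 24, minus 1-hour gap → hour 23). The most restrictive is hour 21; with a 1-hour duration, AV cabling must start by hour 20.

20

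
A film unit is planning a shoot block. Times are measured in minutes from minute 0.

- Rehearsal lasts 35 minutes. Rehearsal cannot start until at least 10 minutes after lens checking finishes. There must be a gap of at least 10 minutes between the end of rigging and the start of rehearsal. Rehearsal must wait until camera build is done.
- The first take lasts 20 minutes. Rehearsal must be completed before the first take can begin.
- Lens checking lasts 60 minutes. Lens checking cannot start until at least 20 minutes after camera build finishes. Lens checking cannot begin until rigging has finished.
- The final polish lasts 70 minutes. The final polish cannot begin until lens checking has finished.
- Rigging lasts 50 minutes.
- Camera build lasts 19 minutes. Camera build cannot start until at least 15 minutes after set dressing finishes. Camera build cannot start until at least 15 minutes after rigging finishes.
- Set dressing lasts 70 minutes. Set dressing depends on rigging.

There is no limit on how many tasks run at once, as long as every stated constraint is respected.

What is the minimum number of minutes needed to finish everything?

Nothing blocks rigging, so it runs from minute 0 to minute 50.
After rigging (finishes minute 50), set dressing can start at minute 50 and finishes at minute 120.
Camera build cannot start until set dressing (finishes minute 120, plus 15-minute gap → minute 135); rigging (finishes minute 50, plus 15-minute gap → minute 65). The controlling bound is minute 135, so camera build finishes at 135 + 19 = minute 154.
Lens checking has to wait for camera build (finishes minute 154, plus 20-minute gap → minute 174); rigging (finishes minute 50). The latest of these is minute 174, so lens checking runs minute 174 to 174 + 60 = minute 234.
The final polish waits on lens checking (finishes minute 234), so it starts at minute 234 and finishes at 234 + 70 = minute 304.
For rehearsal: lens checking (finishes minute 234, plus 10-minute gap → minute 244); rigging (finishes minute 50, plus 10-minute gap → minute 60); camera build (finishes minute 154). Taking the maximum gives a start of minute 244, and it finishes at 244 + 35 = minute 279.
After rehearsal (finishes minute 279), the first take can start at minute 279 and finishes at minute 299.
All tasks are finished once the last one completes. Finish times: Rigging at 50, Set dressing at 120, Camera build at 154, Lens checking at 234, Rehearsal at 279, The final polish at 304, The first take at 299. The latest is minute 304.

304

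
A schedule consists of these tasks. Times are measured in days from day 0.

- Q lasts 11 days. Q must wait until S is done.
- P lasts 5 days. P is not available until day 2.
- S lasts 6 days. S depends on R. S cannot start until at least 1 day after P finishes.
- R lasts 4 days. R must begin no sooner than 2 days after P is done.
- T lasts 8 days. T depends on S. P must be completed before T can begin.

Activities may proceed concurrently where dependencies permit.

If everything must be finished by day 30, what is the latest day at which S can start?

13

Q has no dependents, so it just needs to finish by day 30. Starting by 30 − 11 = day 19 achieves that.
T has no dependents, so it just needs to finish by day 30. Starting by 30 − 8 = day 22 achieves that.
For S: Q (must start by day 19); T (must start by day 22). The most restrictive is day 19; with a 6-day duration, S must start by day 13.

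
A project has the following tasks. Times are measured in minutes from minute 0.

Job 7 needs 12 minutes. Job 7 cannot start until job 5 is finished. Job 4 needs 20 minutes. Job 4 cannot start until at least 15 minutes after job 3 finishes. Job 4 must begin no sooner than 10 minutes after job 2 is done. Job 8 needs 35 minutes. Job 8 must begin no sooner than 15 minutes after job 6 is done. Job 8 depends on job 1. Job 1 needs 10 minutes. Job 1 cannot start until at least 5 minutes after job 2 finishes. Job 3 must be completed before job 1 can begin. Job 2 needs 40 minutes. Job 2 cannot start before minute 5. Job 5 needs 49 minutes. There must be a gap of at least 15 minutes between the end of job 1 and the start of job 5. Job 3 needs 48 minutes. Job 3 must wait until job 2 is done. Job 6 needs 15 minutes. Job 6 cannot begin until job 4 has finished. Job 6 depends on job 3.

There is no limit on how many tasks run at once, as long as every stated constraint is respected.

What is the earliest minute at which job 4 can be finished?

After its own release at minute 5, job 2 can start at minute 5 and finishes at minute 45.
After job 2 (finishes minute 45), job 3 can start at minute 45 and finishes at minute 93.
Job 4 has to wait for job 3 (finishes minute 93, plus 15-minute gap → minute 108); job 2 (finishes minute 45, plus 10-minute gap → minute 55). The latest of these is minute 108, so job 4 runs minute 108 to 108 + 20 = minute 128.

128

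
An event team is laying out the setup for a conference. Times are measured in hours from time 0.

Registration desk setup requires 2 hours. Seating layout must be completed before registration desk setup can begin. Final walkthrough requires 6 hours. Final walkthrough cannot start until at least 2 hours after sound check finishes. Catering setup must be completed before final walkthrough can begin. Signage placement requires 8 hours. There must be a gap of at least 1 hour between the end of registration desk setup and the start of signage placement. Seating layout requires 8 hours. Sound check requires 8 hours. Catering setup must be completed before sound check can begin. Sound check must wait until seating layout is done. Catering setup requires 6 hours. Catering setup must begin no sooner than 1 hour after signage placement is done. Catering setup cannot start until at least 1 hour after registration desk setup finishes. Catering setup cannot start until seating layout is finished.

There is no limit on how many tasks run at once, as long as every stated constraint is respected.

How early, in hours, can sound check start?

Nothing blocks seating layout, so it runs from hour 0 to hour 8.
Registration desk setup waits on seating layout (finishes hour 8), so it starts at hour 8 and finishes at 8 + 2 = hour 10.
Signage placement waits on registration desk setup (finishes hour 10, plus 1-hour gap → hour 11), so it starts at hour 11 and finishes at 11 + 8 = hour 19.
Catering setup has to wait for signage placement (finishes hour 19, plus 1-hour gap → hour 20); registration desk setup (finishes hour 10, plus 1-hour gap → hour 11); seating layout (finishes hour 8). The latest of these is hour 20, so catering setup runs hour 20 to 20 + 6 = hour 26.
Sound check waits on catering setup (finishes hour 26); seating layout (finishes hour 8). The latest of these is hour 26, which is the earliest sound check can start.

26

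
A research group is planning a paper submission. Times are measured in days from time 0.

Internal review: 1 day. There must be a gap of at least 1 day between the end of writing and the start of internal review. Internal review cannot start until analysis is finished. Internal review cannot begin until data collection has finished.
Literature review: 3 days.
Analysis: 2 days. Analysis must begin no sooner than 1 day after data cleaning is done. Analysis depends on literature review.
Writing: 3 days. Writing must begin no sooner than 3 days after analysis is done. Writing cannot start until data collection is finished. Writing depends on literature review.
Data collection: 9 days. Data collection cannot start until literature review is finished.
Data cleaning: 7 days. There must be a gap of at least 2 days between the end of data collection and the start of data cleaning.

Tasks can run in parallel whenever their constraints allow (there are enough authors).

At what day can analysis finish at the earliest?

24

Nothing blocks literature review, so it runs from day 0 to day 3.
Data collection waits on literature review (finishes day 3), so it starts at day 3 and finishes at 3 + 9 = day 12.
Data cleaning cannot begin until data collection (finishes day 12, plus 2-day gap → day 14). It runs from day 14 to 14 + 7 = day 21.
Analysis needs all of data cleaning (finishes day 21, plus 1-day gap → day 22); literature review (finishes day 3). That puts its earliest start at day 22; it finishes at 22 + 2 = day 24.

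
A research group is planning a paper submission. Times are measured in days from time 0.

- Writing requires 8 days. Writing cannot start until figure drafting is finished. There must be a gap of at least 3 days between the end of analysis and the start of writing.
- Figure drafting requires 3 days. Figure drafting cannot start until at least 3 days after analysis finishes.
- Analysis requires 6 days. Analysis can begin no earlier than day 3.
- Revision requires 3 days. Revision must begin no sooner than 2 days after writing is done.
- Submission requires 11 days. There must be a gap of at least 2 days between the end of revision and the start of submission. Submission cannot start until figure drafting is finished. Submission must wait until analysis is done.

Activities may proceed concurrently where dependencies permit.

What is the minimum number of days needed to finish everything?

Analysis waits on its own release at day 3, so it starts at day 3 and finishes at 3 + 6 = day 9.
Figure drafting cannot begin until analysis (finishes day 9, plus 3-day gap → day 12). It runs from day 12 to 12 + 3 = day 15.
For writing: figure drafting (finishes day 15); analysis (finishes day 9, plus 3-day gap → day 12). Taking the maximum gives a start of day 15, and it finishes at 15 + 8 = day 23.
Revision cannot begin until writing (finishes day 23, plus 2-day gap → day 25). It runs from day 25 to 25 + 3 = day 28.
Submission has to wait for revision (finishes day 28, plus 2-day gap → day 30); figure drafting (finishes day 15); analysis (finishes day 9). The latest of these is day 30, so submission runs day 30 to 30 + 11 = day 41.
All tasks are finished once the last one completes. Finish times: Analysis at 9, Figure drafting at 15, Writing at 23, Revision at 28, Submission at 41. The latest is day 41.

41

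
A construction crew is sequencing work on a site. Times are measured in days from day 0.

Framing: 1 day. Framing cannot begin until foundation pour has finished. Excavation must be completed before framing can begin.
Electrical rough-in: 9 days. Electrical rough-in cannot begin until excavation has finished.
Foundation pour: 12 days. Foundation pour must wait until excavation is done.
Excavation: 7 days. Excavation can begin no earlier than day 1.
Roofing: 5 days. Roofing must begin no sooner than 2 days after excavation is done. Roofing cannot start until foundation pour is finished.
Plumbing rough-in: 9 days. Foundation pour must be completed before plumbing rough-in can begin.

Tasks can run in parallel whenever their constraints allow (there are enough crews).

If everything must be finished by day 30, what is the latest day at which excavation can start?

2

Nothing follows framing; the deadline of day 30 is its only limit. It must start by 30 − 1 = day 29.
Nothing follows roofing; the deadline of day 30 is its only limit. It must start by 30 − 5 = day 25.
Plumbing rough-in must finish by day 30; it takes 9 days, so it must start by 30 − 9 = day 21.
Foundation pour has several dependents: framing (must start by day 29); roofing (must start by day 25); plumbing rough-in (must start by day 21). The earliest of those limits is day 21, so foundation pour must start by 21 − 12 = day 9.
Electrical rough-in must finish by day 30; it takes 9 days, so it must start by 30 − 9 = day 21.
Excavation feeds foundation pour (must start by day 9); framing (must start by day 29); roofing (must start by day 25, minus 2-day gap → day 23); electrical rough-in (must start by day 21). Taking the minimum, excavation must finish by day 9 and start by 9 − 7 = day 2.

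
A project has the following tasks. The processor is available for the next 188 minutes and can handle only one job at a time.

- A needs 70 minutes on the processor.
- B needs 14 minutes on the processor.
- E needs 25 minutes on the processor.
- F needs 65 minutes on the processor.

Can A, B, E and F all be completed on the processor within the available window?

Running back to back, the jobs need 70 + 14 + 25 + 65 = 174 minutes on the processor.
Since 174 ≤ 188, they fit within the window.

Yes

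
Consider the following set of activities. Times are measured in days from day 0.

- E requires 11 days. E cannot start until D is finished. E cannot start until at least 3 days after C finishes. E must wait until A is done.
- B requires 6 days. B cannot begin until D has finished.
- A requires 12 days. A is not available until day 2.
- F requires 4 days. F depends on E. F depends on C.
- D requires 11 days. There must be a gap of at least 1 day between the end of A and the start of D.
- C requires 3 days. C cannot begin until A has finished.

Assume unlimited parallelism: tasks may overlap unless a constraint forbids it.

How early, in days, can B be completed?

32

After its own release at day 2, A can start at day 2 and finishes at day 14.
D cannot begin until A (finishes day 14, plus 1-day gap → day 15). It runs from day 15 to 15 + 11 = day 26.
B waits on D (finishes day 26), so it starts at day 26 and finishes at 26 + 6 = day 32.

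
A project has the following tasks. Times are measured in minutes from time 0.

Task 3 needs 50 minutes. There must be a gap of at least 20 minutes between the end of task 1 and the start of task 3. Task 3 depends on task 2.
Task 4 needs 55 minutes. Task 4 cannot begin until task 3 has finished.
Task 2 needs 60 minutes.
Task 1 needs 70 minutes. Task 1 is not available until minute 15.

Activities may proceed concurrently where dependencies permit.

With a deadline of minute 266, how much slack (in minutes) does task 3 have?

56

Nothing blocks task 2, so it runs from minute 0 to minute 60.
Task 1 cannot begin until its own release at minute 15. It runs from minute 15 to 15 + 70 = minute 85.
For task 3: task 1 (finishes minute 85, plus 20-minute gap → minute 105); task 2 (finishes minute 60). Taking the maximum gives a start of minute 105, and it finishes at 105 + 50 = minute 155.

Working backward from the deadline:
Task 4 must finish by minute 266; it takes 55 minutes, so it must start by 266 − 55 = minute 211.
Task 3 has to be done before task 4 (must start by minute 211). That means finishing by minute 211, i.e. starting by 211 − 50 = minute 161.
So task 3 can start as early as minute 105 and as late as minute 161, giving 161 − 105 = 56 minutes of slack.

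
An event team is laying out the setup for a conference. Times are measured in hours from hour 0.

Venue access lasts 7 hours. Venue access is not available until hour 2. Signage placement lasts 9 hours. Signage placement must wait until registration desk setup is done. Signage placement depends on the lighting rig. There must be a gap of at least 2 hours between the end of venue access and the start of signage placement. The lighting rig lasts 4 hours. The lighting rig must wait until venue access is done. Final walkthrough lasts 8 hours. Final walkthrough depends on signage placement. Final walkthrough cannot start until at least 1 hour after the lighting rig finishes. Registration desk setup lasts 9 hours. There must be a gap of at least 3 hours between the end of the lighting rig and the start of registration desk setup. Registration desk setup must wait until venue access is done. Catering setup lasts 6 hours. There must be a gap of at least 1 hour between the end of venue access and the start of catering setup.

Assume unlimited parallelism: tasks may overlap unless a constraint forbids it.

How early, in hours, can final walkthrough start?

34

After its own release at hour 2, venue access can start at hour 2 and finishes at hour 9.
The lighting rig waits on venue access (finishes hour 9), so it starts at hour 9 and finishes at 9 + 4 = hour 13.
Registration desk setup has to wait for the lighting rig (finishes hour 13, plus 3-hour gap → hour 16); venue access (finishes hour 9). The latest of these is hour 16, so registration desk setup runs hour 16 to 16 + 9 = hour 25.
Signage placement has to wait for registration desk setup (finishes hour 25); the lighting rig (finishes hour 13); venue access (finishes hour 9, plus 2-hour gap → hour 11). The latest of these is hour 25, so signage placement runs hour 25 to 25 + 9 = hour 34.
Final walkthrough waits on signage placement (finishes hour 34); the lighting rig (finishes hour 13, plus 1-hour gap → hour 14). The latest of these is hour 34, which is the earliest final walkthrough can start.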